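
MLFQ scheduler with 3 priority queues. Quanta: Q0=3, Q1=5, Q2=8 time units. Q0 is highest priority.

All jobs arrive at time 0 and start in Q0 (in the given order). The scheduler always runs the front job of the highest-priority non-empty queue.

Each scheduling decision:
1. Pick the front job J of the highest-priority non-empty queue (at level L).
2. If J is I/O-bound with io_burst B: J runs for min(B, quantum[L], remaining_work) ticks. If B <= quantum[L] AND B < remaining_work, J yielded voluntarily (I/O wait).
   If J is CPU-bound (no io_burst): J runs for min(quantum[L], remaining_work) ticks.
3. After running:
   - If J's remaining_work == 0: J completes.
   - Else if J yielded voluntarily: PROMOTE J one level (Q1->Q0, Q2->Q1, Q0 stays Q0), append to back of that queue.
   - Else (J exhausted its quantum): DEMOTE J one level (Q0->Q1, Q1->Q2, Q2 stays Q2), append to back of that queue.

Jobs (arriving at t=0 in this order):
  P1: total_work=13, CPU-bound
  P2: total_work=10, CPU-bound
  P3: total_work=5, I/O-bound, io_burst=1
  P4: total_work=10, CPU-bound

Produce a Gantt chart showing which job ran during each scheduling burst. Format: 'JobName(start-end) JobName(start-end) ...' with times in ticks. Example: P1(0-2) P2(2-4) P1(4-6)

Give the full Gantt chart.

t=0-3: P1@Q0 runs 3, rem=10, quantum used, demote→Q1. Q0=[P2,P3,P4] Q1=[P1] Q2=[]
t=3-6: P2@Q0 runs 3, rem=7, quantum used, demote→Q1. Q0=[P3,P4] Q1=[P1,P2] Q2=[]
t=6-7: P3@Q0 runs 1, rem=4, I/O yield, promote→Q0. Q0=[P4,P3] Q1=[P1,P2] Q2=[]
t=7-10: P4@Q0 runs 3, rem=7, quantum used, demote→Q1. Q0=[P3] Q1=[P1,P2,P4] Q2=[]
t=10-11: P3@Q0 runs 1, rem=3, I/O yield, promote→Q0. Q0=[P3] Q1=[P1,P2,P4] Q2=[]
t=11-12: P3@Q0 runs 1, rem=2, I/O yield, promote→Q0. Q0=[P3] Q1=[P1,P2,P4] Q2=[]
t=12-13: P3@Q0 runs 1, rem=1, I/O yield, promote→Q0. Q0=[P3] Q1=[P1,P2,P4] Q2=[]
t=13-14: P3@Q0 runs 1, rem=0, completes. Q0=[] Q1=[P1,P2,P4] Q2=[]
t=14-19: P1@Q1 runs 5, rem=5, quantum used, demote→Q2. Q0=[] Q1=[P2,P4] Q2=[P1]
t=19-24: P2@Q1 runs 5, rem=2, quantum used, demote→Q2. Q0=[] Q1=[P4] Q2=[P1,P2]
t=24-29: P4@Q1 runs 5, rem=2, quantum used, demote→Q2. Q0=[] Q1=[] Q2=[P1,P2,P4]
t=29-34: P1@Q2 runs 5, rem=0, completes. Q0=[] Q1=[] Q2=[P2,P4]
t=34-36: P2@Q2 runs 2, rem=0, completes. Q0=[] Q1=[] Q2=[P4]
t=36-38: P4@Q2 runs 2, rem=0, completes. Q0=[] Q1=[] Q2=[]

Answer: P1(0-3) P2(3-6) P3(6-7) P4(7-10) P3(10-11) P3(11-12) P3(12-13) P3(13-14) P1(14-19) P2(19-24) P4(24-29) P1(29-34) P2(34-36) P4(36-38)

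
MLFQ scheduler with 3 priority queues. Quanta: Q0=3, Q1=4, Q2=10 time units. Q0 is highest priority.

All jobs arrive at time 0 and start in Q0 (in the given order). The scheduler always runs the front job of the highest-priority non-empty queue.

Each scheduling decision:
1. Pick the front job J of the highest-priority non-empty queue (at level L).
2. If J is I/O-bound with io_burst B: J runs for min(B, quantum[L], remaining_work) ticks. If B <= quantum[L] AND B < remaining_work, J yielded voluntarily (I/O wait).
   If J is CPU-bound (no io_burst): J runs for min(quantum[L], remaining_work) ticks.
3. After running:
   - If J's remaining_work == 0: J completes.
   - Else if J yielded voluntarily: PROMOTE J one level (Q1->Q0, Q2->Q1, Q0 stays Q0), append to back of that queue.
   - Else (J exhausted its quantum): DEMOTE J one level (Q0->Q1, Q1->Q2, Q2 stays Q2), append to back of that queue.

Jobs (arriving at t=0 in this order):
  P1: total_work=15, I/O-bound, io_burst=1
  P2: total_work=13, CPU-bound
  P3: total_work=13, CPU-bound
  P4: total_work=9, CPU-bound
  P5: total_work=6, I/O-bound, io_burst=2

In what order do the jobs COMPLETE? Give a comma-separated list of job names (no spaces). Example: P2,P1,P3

t=0-1: P1@Q0 runs 1, rem=14, I/O yield, promote→Q0. Q0=[P2,P3,P4,P5,P1] Q1=[] Q2=[]
t=1-4: P2@Q0 runs 3, rem=10, quantum used, demote→Q1. Q0=[P3,P4,P5,P1] Q1=[P2] Q2=[]
t=4-7: P3@Q0 runs 3, rem=10, quantum used, demote→Q1. Q0=[P4,P5,P1] Q1=[P2,P3] Q2=[]
t=7-10: P4@Q0 runs 3, rem=6, quantum used, demote→Q1. Q0=[P5,P1] Q1=[P2,P3,P4] Q2=[]
t=10-12: P5@Q0 runs 2, rem=4, I/O yield, promote→Q0. Q0=[P1,P5] Q1=[P2,P3,P4] Q2=[]
t=12-13: P1@Q0 runs 1, rem=13, I/O yield, promote→Q0. Q0=[P5,P1] Q1=[P2,P3,P4] Q2=[]
t=13-15: P5@Q0 runs 2, rem=2, I/O yield, promote→Q0. Q0=[P1,P5] Q1=[P2,P3,P4] Q2=[]
t=15-16: P1@Q0 runs 1, rem=12, I/O yield, promote→Q0. Q0=[P5,P1] Q1=[P2,P3,P4] Q2=[]
t=16-18: P5@Q0 runs 2, rem=0, completes. Q0=[P1] Q1=[P2,P3,P4] Q2=[]
t=18-19: P1@Q0 runs 1, rem=11, I/O yield, promote→Q0. Q0=[P1] Q1=[P2,P3,P4] Q2=[]
t=19-20: P1@Q0 runs 1, rem=10, I/O yield, promote→Q0. Q0=[P1] Q1=[P2,P3,P4] Q2=[]
t=20-21: P1@Q0 runs 1, rem=9, I/O yield, promote→Q0. Q0=[P1] Q1=[P2,P3,P4] Q2=[]
t=21-22: P1@Q0 runs 1, rem=8, I/O yield, promote→Q0. Q0=[P1] Q1=[P2,P3,P4] Q2=[]
t=22-23: P1@Q0 runs 1, rem=7, I/O yield, promote→Q0. Q0=[P1] Q1=[P2,P3,P4] Q2=[]
t=23-24: P1@Q0 runs 1, rem=6, I/O yield, promote→Q0. Q0=[P1] Q1=[P2,P3,P4] Q2=[]
t=24-25: P1@Q0 runs 1, rem=5, I/O yield, promote→Q0. Q0=[P1] Q1=[P2,P3,P4] Q2=[]
t=25-26: P1@Q0 runs 1, rem=4, I/O yield, promote→Q0. Q0=[P1] Q1=[P2,P3,P4] Q2=[]
t=26-27: P1@Q0 runs 1, rem=3, I/O yield, promote→Q0. Q0=[P1] Q1=[P2,P3,P4] Q2=[]
t=27-28: P1@Q0 runs 1, rem=2, I/O yield, promote→Q0. Q0=[P1] Q1=[P2,P3,P4] Q2=[]
t=28-29: P1@Q0 runs 1, rem=1, I/O yield, promote→Q0. Q0=[P1] Q1=[P2,P3,P4] Q2=[]
t=29-30: P1@Q0 runs 1, rem=0, completes. Q0=[] Q1=[P2,P3,P4] Q2=[]
t=30-34: P2@Q1 runs 4, rem=6, quantum used, demote→Q2. Q0=[] Q1=[P3,P4] Q2=[P2]
t=34-38: P3@Q1 runs 4, rem=6, quantum used, demote→Q2. Q0=[] Q1=[P4] Q2=[P2,P3]
t=38-42: P4@Q1 runs 4, rem=2, quantum used, demote→Q2. Q0=[] Q1=[] Q2=[P2,P3,P4]
t=42-48: P2@Q2 runs 6, rem=0, completes. Q0=[] Q1=[] Q2=[P3,P4]
t=48-54: P3@Q2 runs 6, rem=0, completes. Q0=[] Q1=[] Q2=[P4]
t=54-56: P4@Q2 runs 2, rem=0, completes. Q0=[] Q1=[] Q2=[]

Answer: P5,P1,P2,P3,P4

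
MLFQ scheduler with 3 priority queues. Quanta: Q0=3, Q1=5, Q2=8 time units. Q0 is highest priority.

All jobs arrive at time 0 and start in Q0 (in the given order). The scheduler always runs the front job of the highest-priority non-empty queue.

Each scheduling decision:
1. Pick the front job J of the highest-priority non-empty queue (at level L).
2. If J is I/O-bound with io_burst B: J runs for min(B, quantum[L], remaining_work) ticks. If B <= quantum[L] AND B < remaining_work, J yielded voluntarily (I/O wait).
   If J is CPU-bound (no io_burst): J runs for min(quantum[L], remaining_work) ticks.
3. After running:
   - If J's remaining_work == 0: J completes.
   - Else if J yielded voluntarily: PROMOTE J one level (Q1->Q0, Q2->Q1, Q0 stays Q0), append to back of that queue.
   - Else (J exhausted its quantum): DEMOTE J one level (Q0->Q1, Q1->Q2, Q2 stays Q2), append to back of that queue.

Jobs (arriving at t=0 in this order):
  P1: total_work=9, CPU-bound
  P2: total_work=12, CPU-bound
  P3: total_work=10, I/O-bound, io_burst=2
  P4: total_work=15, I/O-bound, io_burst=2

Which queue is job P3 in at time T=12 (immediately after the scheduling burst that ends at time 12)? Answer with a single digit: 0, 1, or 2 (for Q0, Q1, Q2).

t=0-3: P1@Q0 runs 3, rem=6, quantum used, demote→Q1. Q0=[P2,P3,P4] Q1=[P1] Q2=[]
t=3-6: P2@Q0 runs 3, rem=9, quantum used, demote→Q1. Q0=[P3,P4] Q1=[P1,P2] Q2=[]
t=6-8: P3@Q0 runs 2, rem=8, I/O yield, promote→Q0. Q0=[P4,P3] Q1=[P1,P2] Q2=[]
t=8-10: P4@Q0 runs 2, rem=13, I/O yield, promote→Q0. Q0=[P3,P4] Q1=[P1,P2] Q2=[]
t=10-12: P3@Q0 runs 2, rem=6, I/O yield, promote→Q0. Q0=[P4,P3] Q1=[P1,P2] Q2=[]
t=12-14: P4@Q0 runs 2, rem=11, I/O yield, promote→Q0. Q0=[P3,P4] Q1=[P1,P2] Q2=[]
t=14-16: P3@Q0 runs 2, rem=4, I/O yield, promote→Q0. Q0=[P4,P3] Q1=[P1,P2] Q2=[]
t=16-18: P4@Q0 runs 2, rem=9, I/O yield, promote→Q0. Q0=[P3,P4] Q1=[P1,P2] Q2=[]
t=18-20: P3@Q0 runs 2, rem=2, I/O yield, promote→Q0. Q0=[P4,P3] Q1=[P1,P2] Q2=[]
t=20-22: P4@Q0 runs 2, rem=7, I/O yield, promote→Q0. Q0=[P3,P4] Q1=[P1,P2] Q2=[]
t=22-24: P3@Q0 runs 2, rem=0, completes. Q0=[P4] Q1=[P1,P2] Q2=[]
t=24-26: P4@Q0 runs 2, rem=5, I/O yield, promote→Q0. Q0=[P4] Q1=[P1,P2] Q2=[]
t=26-28: P4@Q0 runs 2, rem=3, I/O yield, promote→Q0. Q0=[P4] Q1=[P1,P2] Q2=[]
t=28-30: P4@Q0 runs 2, rem=1, I/O yield, promote→Q0. Q0=[P4] Q1=[P1,P2] Q2=[]
t=30-31: P4@Q0 runs 1, rem=0, completes. Q0=[] Q1=[P1,P2] Q2=[]
t=31-36: P1@Q1 runs 5, rem=1, quantum used, demote→Q2. Q0=[] Q1=[P2] Q2=[P1]
t=36-41: P2@Q1 runs 5, rem=4, quantum used, demote→Q2. Q0=[] Q1=[] Q2=[P1,P2]
t=41-42: P1@Q2 runs 1, rem=0, completes. Q0=[] Q1=[] Q2=[P2]
t=42-46: P2@Q2 runs 4, rem=0, completes. Q0=[] Q1=[] Q2=[]

Answer: 0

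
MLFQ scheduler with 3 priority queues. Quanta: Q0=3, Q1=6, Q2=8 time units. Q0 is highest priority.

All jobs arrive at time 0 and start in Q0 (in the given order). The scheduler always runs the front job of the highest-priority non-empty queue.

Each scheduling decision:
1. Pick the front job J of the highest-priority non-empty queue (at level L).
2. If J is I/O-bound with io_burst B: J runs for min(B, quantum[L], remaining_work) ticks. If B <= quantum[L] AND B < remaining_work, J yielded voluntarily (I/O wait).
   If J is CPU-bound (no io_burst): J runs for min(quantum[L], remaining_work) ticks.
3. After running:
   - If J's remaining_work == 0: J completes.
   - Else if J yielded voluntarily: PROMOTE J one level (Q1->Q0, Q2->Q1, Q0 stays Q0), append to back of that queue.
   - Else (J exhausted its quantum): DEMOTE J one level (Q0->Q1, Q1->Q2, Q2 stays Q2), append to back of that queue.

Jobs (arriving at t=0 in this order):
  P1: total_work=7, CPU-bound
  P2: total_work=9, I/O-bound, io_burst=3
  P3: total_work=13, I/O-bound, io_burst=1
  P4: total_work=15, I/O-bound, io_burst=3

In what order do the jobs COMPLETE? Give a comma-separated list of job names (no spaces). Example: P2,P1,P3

t=0-3: P1@Q0 runs 3, rem=4, quantum used, demote→Q1. Q0=[P2,P3,P4] Q1=[P1] Q2=[]
t=3-6: P2@Q0 runs 3, rem=6, I/O yield, promote→Q0. Q0=[P3,P4,P2] Q1=[P1] Q2=[]
t=6-7: P3@Q0 runs 1, rem=12, I/O yield, promote→Q0. Q0=[P4,P2,P3] Q1=[P1] Q2=[]
t=7-10: P4@Q0 runs 3, rem=12, I/O yield, promote→Q0. Q0=[P2,P3,P4] Q1=[P1] Q2=[]
t=10-13: P2@Q0 runs 3, rem=3, I/O yield, promote→Q0. Q0=[P3,P4,P2] Q1=[P1] Q2=[]
t=13-14: P3@Q0 runs 1, rem=11, I/O yield, promote→Q0. Q0=[P4,P2,P3] Q1=[P1] Q2=[]
t=14-17: P4@Q0 runs 3, rem=9, I/O yield, promote→Q0. Q0=[P2,P3,P4] Q1=[P1] Q2=[]
t=17-20: P2@Q0 runs 3, rem=0, completes. Q0=[P3,P4] Q1=[P1] Q2=[]
t=20-21: P3@Q0 runs 1, rem=10, I/O yield, promote→Q0. Q0=[P4,P3] Q1=[P1] Q2=[]
t=21-24: P4@Q0 runs 3, rem=6, I/O yield, promote→Q0. Q0=[P3,P4] Q1=[P1] Q2=[]
t=24-25: P3@Q0 runs 1, rem=9, I/O yield, promote→Q0. Q0=[P4,P3] Q1=[P1] Q2=[]
t=25-28: P4@Q0 runs 3, rem=3, I/O yield, promote→Q0. Q0=[P3,P4] Q1=[P1] Q2=[]
t=28-29: P3@Q0 runs 1, rem=8, I/O yield, promote→Q0. Q0=[P4,P3] Q1=[P1] Q2=[]
t=29-32: P4@Q0 runs 3, rem=0, completes. Q0=[P3] Q1=[P1] Q2=[]
t=32-33: P3@Q0 runs 1, rem=7, I/O yield, promote→Q0. Q0=[P3] Q1=[P1] Q2=[]
t=33-34: P3@Q0 runs 1, rem=6, I/O yield, promote→Q0. Q0=[P3] Q1=[P1] Q2=[]
t=34-35: P3@Q0 runs 1, rem=5, I/O yield, promote→Q0. Q0=[P3] Q1=[P1] Q2=[]
t=35-36: P3@Q0 runs 1, rem=4, I/O yield, promote→Q0. Q0=[P3] Q1=[P1] Q2=[]
t=36-37: P3@Q0 runs 1, rem=3, I/O yield, promote→Q0. Q0=[P3] Q1=[P1] Q2=[]
t=37-38: P3@Q0 runs 1, rem=2, I/O yield, promote→Q0. Q0=[P3] Q1=[P1] Q2=[]
t=38-39: P3@Q0 runs 1, rem=1, I/O yield, promote→Q0. Q0=[P3] Q1=[P1] Q2=[]
t=39-40: P3@Q0 runs 1, rem=0, completes. Q0=[] Q1=[P1] Q2=[]
t=40-44: P1@Q1 runs 4, rem=0, completes. Q0=[] Q1=[] Q2=[]

Answer: P2,P4,P3,P1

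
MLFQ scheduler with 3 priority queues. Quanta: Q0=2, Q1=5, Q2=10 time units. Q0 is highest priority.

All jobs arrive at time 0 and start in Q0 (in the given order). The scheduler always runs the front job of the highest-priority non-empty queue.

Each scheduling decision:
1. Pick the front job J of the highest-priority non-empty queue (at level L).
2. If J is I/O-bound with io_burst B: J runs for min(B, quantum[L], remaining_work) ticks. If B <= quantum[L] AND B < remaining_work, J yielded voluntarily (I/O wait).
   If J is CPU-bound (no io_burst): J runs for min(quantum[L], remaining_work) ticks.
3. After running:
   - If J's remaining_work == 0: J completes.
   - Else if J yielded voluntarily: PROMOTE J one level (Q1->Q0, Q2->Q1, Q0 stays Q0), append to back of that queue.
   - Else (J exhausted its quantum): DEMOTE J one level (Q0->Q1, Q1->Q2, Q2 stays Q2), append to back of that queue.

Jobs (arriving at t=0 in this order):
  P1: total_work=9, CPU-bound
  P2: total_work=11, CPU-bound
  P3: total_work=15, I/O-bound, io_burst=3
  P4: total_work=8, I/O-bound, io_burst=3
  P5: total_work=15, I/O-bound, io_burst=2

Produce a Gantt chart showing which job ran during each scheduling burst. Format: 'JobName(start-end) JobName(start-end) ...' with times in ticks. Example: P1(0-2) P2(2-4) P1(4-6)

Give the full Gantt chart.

Answer: P1(0-2) P2(2-4) P3(4-6) P4(6-8) P5(8-10) P5(10-12) P5(12-14) P5(14-16) P5(16-18) P5(18-20) P5(20-22) P5(22-23) P1(23-28) P2(28-33) P3(33-36) P3(36-38) P4(38-41) P4(41-43) P3(43-46) P3(46-48) P4(48-49) P3(49-52) P1(52-54) P2(54-58)

Derivation:
t=0-2: P1@Q0 runs 2, rem=7, quantum used, demote→Q1. Q0=[P2,P3,P4,P5] Q1=[P1] Q2=[]
t=2-4: P2@Q0 runs 2, rem=9, quantum used, demote→Q1. Q0=[P3,P4,P5] Q1=[P1,P2] Q2=[]
t=4-6: P3@Q0 runs 2, rem=13, quantum used, demote→Q1. Q0=[P4,P5] Q1=[P1,P2,P3] Q2=[]
t=6-8: P4@Q0 runs 2, rem=6, quantum used, demote→Q1. Q0=[P5] Q1=[P1,P2,P3,P4] Q2=[]
t=8-10: P5@Q0 runs 2, rem=13, I/O yield, promote→Q0. Q0=[P5] Q1=[P1,P2,P3,P4] Q2=[]
t=10-12: P5@Q0 runs 2, rem=11, I/O yield, promote→Q0. Q0=[P5] Q1=[P1,P2,P3,P4] Q2=[]
t=12-14: P5@Q0 runs 2, rem=9, I/O yield, promote→Q0. Q0=[P5] Q1=[P1,P2,P3,P4] Q2=[]
t=14-16: P5@Q0 runs 2, rem=7, I/O yield, promote→Q0. Q0=[P5] Q1=[P1,P2,P3,P4] Q2=[]
t=16-18: P5@Q0 runs 2, rem=5, I/O yield, promote→Q0. Q0=[P5] Q1=[P1,P2,P3,P4] Q2=[]
t=18-20: P5@Q0 runs 2, rem=3, I/O yield, promote→Q0. Q0=[P5] Q1=[P1,P2,P3,P4] Q2=[]
t=20-22: P5@Q0 runs 2, rem=1, I/O yield, promote→Q0. Q0=[P5] Q1=[P1,P2,P3,P4] Q2=[]
t=22-23: P5@Q0 runs 1, rem=0, completes. Q0=[] Q1=[P1,P2,P3,P4] Q2=[]
t=23-28: P1@Q1 runs 5, rem=2, quantum used, demote→Q2. Q0=[] Q1=[P2,P3,P4] Q2=[P1]
t=28-33: P2@Q1 runs 5, rem=4, quantum used, demote→Q2. Q0=[] Q1=[P3,P4] Q2=[P1,P2]
t=33-36: P3@Q1 runs 3, rem=10, I/O yield, promote→Q0. Q0=[P3] Q1=[P4] Q2=[P1,P2]
t=36-38: P3@Q0 runs 2, rem=8, quantum used, demote→Q1. Q0=[] Q1=[P4,P3] Q2=[P1,P2]
t=38-41: P4@Q1 runs 3, rem=3, I/O yield, promote→Q0. Q0=[P4] Q1=[P3] Q2=[P1,P2]
t=41-43: P4@Q0 runs 2, rem=1, quantum used, demote→Q1. Q0=[] Q1=[P3,P4] Q2=[P1,P2]
t=43-46: P3@Q1 runs 3, rem=5, I/O yield, promote→Q0. Q0=[P3] Q1=[P4] Q2=[P1,P2]
t=46-48: P3@Q0 runs 2, rem=3, quantum used, demote→Q1. Q0=[] Q1=[P4,P3] Q2=[P1,P2]
t=48-49: P4@Q1 runs 1, rem=0, completes. Q0=[] Q1=[P3] Q2=[P1,P2]
t=49-52: P3@Q1 runs 3, rem=0, completes. Q0=[] Q1=[] Q2=[P1,P2]
t=52-54: P1@Q2 runs 2, rem=0, completes. Q0=[] Q1=[] Q2=[P2]
t=54-58: P2@Q2 runs 4, rem=0, completes. Q0=[] Q1=[] Q2=[]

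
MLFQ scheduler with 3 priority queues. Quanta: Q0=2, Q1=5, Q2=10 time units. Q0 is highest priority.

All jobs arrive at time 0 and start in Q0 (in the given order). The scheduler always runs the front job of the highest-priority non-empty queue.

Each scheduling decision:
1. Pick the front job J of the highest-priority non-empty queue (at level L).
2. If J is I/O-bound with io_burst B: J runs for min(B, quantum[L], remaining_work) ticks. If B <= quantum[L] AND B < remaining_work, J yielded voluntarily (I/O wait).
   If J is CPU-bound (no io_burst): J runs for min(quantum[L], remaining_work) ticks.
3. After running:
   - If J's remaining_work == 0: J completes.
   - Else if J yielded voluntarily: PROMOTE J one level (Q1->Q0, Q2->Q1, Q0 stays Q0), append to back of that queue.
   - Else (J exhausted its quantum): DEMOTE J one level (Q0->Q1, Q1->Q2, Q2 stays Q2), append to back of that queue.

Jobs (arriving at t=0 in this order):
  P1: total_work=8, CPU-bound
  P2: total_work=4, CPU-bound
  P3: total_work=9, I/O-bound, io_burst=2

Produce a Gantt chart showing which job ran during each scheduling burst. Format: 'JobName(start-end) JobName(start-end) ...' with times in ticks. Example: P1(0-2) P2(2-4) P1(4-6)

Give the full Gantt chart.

t=0-2: P1@Q0 runs 2, rem=6, quantum used, demote→Q1. Q0=[P2,P3] Q1=[P1] Q2=[]
t=2-4: P2@Q0 runs 2, rem=2, quantum used, demote→Q1. Q0=[P3] Q1=[P1,P2] Q2=[]
t=4-6: P3@Q0 runs 2, rem=7, I/O yield, promote→Q0. Q0=[P3] Q1=[P1,P2] Q2=[]
t=6-8: P3@Q0 runs 2, rem=5, I/O yield, promote→Q0. Q0=[P3] Q1=[P1,P2] Q2=[]
t=8-10: P3@Q0 runs 2, rem=3, I/O yield, promote→Q0. Q0=[P3] Q1=[P1,P2] Q2=[]
t=10-12: P3@Q0 runs 2, rem=1, I/O yield, promote→Q0. Q0=[P3] Q1=[P1,P2] Q2=[]
t=12-13: P3@Q0 runs 1, rem=0, completes. Q0=[] Q1=[P1,P2] Q2=[]
t=13-18: P1@Q1 runs 5, rem=1, quantum used, demote→Q2. Q0=[] Q1=[P2] Q2=[P1]
t=18-20: P2@Q1 runs 2, rem=0, completes. Q0=[] Q1=[] Q2=[P1]
t=20-21: P1@Q2 runs 1, rem=0, completes. Q0=[] Q1=[] Q2=[]

Answer: P1(0-2) P2(2-4) P3(4-6) P3(6-8) P3(8-10) P3(10-12) P3(12-13) P1(13-18) P2(18-20) P1(20-21)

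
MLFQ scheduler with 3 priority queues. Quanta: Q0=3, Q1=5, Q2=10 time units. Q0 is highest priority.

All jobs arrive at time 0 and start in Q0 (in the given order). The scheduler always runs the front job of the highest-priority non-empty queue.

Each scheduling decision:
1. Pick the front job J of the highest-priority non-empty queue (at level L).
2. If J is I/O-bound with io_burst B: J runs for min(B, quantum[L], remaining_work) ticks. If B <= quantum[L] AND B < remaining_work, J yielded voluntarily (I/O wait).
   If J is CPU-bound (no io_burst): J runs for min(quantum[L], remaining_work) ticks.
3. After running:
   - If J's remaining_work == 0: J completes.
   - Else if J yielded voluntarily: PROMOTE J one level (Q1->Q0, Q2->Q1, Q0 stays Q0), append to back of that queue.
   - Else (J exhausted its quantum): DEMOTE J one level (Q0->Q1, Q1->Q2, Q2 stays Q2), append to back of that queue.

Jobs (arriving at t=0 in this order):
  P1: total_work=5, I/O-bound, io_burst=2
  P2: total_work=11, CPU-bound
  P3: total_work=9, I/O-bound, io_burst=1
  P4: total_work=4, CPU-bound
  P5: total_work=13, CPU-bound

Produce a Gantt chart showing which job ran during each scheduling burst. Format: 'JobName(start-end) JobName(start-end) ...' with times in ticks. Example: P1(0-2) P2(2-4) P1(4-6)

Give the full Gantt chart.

Answer: P1(0-2) P2(2-5) P3(5-6) P4(6-9) P5(9-12) P1(12-14) P3(14-15) P1(15-16) P3(16-17) P3(17-18) P3(18-19) P3(19-20) P3(20-21) P3(21-22) P3(22-23) P2(23-28) P4(28-29) P5(29-34) P2(34-37) P5(37-42)

Derivation:
t=0-2: P1@Q0 runs 2, rem=3, I/O yield, promote→Q0. Q0=[P2,P3,P4,P5,P1] Q1=[] Q2=[]
t=2-5: P2@Q0 runs 3, rem=8, quantum used, demote→Q1. Q0=[P3,P4,P5,P1] Q1=[P2] Q2=[]
t=5-6: P3@Q0 runs 1, rem=8, I/O yield, promote→Q0. Q0=[P4,P5,P1,P3] Q1=[P2] Q2=[]
t=6-9: P4@Q0 runs 3, rem=1, quantum used, demote→Q1. Q0=[P5,P1,P3] Q1=[P2,P4] Q2=[]
t=9-12: P5@Q0 runs 3, rem=10, quantum used, demote→Q1. Q0=[P1,P3] Q1=[P2,P4,P5] Q2=[]
t=12-14: P1@Q0 runs 2, rem=1, I/O yield, promote→Q0. Q0=[P3,P1] Q1=[P2,P4,P5] Q2=[]
t=14-15: P3@Q0 runs 1, rem=7, I/O yield, promote→Q0. Q0=[P1,P3] Q1=[P2,P4,P5] Q2=[]
t=15-16: P1@Q0 runs 1, rem=0, completes. Q0=[P3] Q1=[P2,P4,P5] Q2=[]
t=16-17: P3@Q0 runs 1, rem=6, I/O yield, promote→Q0. Q0=[P3] Q1=[P2,P4,P5] Q2=[]
t=17-18: P3@Q0 runs 1, rem=5, I/O yield, promote→Q0. Q0=[P3] Q1=[P2,P4,P5] Q2=[]
t=18-19: P3@Q0 runs 1, rem=4, I/O yield, promote→Q0. Q0=[P3] Q1=[P2,P4,P5] Q2=[]
t=19-20: P3@Q0 runs 1, rem=3, I/O yield, promote→Q0. Q0=[P3] Q1=[P2,P4,P5] Q2=[]
t=20-21: P3@Q0 runs 1, rem=2, I/O yield, promote→Q0. Q0=[P3] Q1=[P2,P4,P5] Q2=[]
t=21-22: P3@Q0 runs 1, rem=1, I/O yield, promote→Q0. Q0=[P3] Q1=[P2,P4,P5] Q2=[]
t=22-23: P3@Q0 runs 1, rem=0, completes. Q0=[] Q1=[P2,P4,P5] Q2=[]
t=23-28: P2@Q1 runs 5, rem=3, quantum used, demote→Q2. Q0=[] Q1=[P4,P5] Q2=[P2]
t=28-29: P4@Q1 runs 1, rem=0, completes. Q0=[] Q1=[P5] Q2=[P2]
t=29-34: P5@Q1 runs 5, rem=5, quantum used, demote→Q2. Q0=[] Q1=[] Q2=[P2,P5]
t=34-37: P2@Q2 runs 3, rem=0, completes. Q0=[] Q1=[] Q2=[P5]
t=37-42: P5@Q2 runs 5, rem=0, completes. Q0=[] Q1=[] Q2=[]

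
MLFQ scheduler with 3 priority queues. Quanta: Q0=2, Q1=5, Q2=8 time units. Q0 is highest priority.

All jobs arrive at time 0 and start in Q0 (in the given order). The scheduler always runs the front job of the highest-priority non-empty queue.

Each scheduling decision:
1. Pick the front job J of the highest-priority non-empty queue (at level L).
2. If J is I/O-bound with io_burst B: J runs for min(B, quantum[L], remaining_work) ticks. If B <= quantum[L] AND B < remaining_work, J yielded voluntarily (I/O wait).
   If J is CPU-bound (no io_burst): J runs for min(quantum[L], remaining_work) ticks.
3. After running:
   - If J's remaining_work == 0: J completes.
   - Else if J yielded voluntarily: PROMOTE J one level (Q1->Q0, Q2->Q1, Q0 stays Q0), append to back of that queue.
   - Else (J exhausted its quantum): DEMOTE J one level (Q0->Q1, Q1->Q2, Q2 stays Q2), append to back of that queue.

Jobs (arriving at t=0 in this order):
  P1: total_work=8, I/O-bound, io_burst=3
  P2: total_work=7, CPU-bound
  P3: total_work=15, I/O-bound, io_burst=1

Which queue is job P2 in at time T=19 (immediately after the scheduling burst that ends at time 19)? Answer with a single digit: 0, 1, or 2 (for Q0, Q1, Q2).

Answer: 1

Derivation:
t=0-2: P1@Q0 runs 2, rem=6, quantum used, demote→Q1. Q0=[P2,P3] Q1=[P1] Q2=[]
t=2-4: P2@Q0 runs 2, rem=5, quantum used, demote→Q1. Q0=[P3] Q1=[P1,P2] Q2=[]
t=4-5: P3@Q0 runs 1, rem=14, I/O yield, promote→Q0. Q0=[P3] Q1=[P1,P2] Q2=[]
t=5-6: P3@Q0 runs 1, rem=13, I/O yield, promote→Q0. Q0=[P3] Q1=[P1,P2] Q2=[]
t=6-7: P3@Q0 runs 1, rem=12, I/O yield, promote→Q0. Q0=[P3] Q1=[P1,P2] Q2=[]
t=7-8: P3@Q0 runs 1, rem=11, I/O yield, promote→Q0. Q0=[P3] Q1=[P1,P2] Q2=[]
t=8-9: P3@Q0 runs 1, rem=10, I/O yield, promote→Q0. Q0=[P3] Q1=[P1,P2] Q2=[]
t=9-10: P3@Q0 runs 1, rem=9, I/O yield, promote→Q0. Q0=[P3] Q1=[P1,P2] Q2=[]
t=10-11: P3@Q0 runs 1, rem=8, I/O yield, promote→Q0. Q0=[P3] Q1=[P1,P2] Q2=[]
t=11-12: P3@Q0 runs 1, rem=7, I/O yield, promote→Q0. Q0=[P3] Q1=[P1,P2] Q2=[]
t=12-13: P3@Q0 runs 1, rem=6, I/O yield, promote→Q0. Q0=[P3] Q1=[P1,P2] Q2=[]
t=13-14: P3@Q0 runs 1, rem=5, I/O yield, promote→Q0. Q0=[P3] Q1=[P1,P2] Q2=[]
t=14-15: P3@Q0 runs 1, rem=4, I/O yield, promote→Q0. Q0=[P3] Q1=[P1,P2] Q2=[]
t=15-16: P3@Q0 runs 1, rem=3, I/O yield, promote→Q0. Q0=[P3] Q1=[P1,P2] Q2=[]
t=16-17: P3@Q0 runs 1, rem=2, I/O yield, promote→Q0. Q0=[P3] Q1=[P1,P2] Q2=[]
t=17-18: P3@Q0 runs 1, rem=1, I/O yield, promote→Q0. Q0=[P3] Q1=[P1,P2] Q2=[]
t=18-19: P3@Q0 runs 1, rem=0, completes. Q0=[] Q1=[P1,P2] Q2=[]
t=19-22: P1@Q1 runs 3, rem=3, I/O yield, promote→Q0. Q0=[P1] Q1=[P2] Q2=[]
t=22-24: P1@Q0 runs 2, rem=1, quantum used, demote→Q1. Q0=[] Q1=[P2,P1] Q2=[]
t=24-29: P2@Q1 runs 5, rem=0, completes. Q0=[] Q1=[P1] Q2=[]
t=29-30: P1@Q1 runs 1, rem=0, completes. Q0=[] Q1=[] Q2=[]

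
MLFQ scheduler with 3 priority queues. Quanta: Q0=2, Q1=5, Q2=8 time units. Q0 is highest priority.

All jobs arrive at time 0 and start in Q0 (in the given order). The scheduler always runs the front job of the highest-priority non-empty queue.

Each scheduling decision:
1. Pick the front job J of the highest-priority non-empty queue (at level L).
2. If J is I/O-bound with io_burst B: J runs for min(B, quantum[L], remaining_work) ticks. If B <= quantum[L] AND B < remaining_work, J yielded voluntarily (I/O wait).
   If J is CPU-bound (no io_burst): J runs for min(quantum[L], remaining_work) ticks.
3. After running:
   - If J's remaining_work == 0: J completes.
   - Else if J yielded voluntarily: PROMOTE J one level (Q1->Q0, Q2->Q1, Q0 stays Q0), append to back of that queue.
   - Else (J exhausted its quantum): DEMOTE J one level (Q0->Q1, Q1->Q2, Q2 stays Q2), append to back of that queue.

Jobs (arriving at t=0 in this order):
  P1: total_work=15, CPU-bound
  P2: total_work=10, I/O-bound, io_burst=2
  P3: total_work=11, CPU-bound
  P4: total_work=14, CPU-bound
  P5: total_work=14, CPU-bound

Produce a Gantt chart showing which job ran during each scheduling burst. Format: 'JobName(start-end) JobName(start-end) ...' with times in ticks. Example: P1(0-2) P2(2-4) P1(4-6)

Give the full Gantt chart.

t=0-2: P1@Q0 runs 2, rem=13, quantum used, demote→Q1. Q0=[P2,P3,P4,P5] Q1=[P1] Q2=[]
t=2-4: P2@Q0 runs 2, rem=8, I/O yield, promote→Q0. Q0=[P3,P4,P5,P2] Q1=[P1] Q2=[]
t=4-6: P3@Q0 runs 2, rem=9, quantum used, demote→Q1. Q0=[P4,P5,P2] Q1=[P1,P3] Q2=[]
t=6-8: P4@Q0 runs 2, rem=12, quantum used, demote→Q1. Q0=[P5,P2] Q1=[P1,P3,P4] Q2=[]
t=8-10: P5@Q0 runs 2, rem=12, quantum used, demote→Q1. Q0=[P2] Q1=[P1,P3,P4,P5] Q2=[]
t=10-12: P2@Q0 runs 2, rem=6, I/O yield, promote→Q0. Q0=[P2] Q1=[P1,P3,P4,P5] Q2=[]
t=12-14: P2@Q0 runs 2, rem=4, I/O yield, promote→Q0. Q0=[P2] Q1=[P1,P3,P4,P5] Q2=[]
t=14-16: P2@Q0 runs 2, rem=2, I/O yield, promote→Q0. Q0=[P2] Q1=[P1,P3,P4,P5] Q2=[]
t=16-18: P2@Q0 runs 2, rem=0, completes. Q0=[] Q1=[P1,P3,P4,P5] Q2=[]
t=18-23: P1@Q1 runs 5, rem=8, quantum used, demote→Q2. Q0=[] Q1=[P3,P4,P5] Q2=[P1]
t=23-28: P3@Q1 runs 5, rem=4, quantum used, demote→Q2. Q0=[] Q1=[P4,P5] Q2=[P1,P3]
t=28-33: P4@Q1 runs 5, rem=7, quantum used, demote→Q2. Q0=[] Q1=[P5] Q2=[P1,P3,P4]
t=33-38: P5@Q1 runs 5, rem=7, quantum used, demote→Q2. Q0=[] Q1=[] Q2=[P1,P3,P4,P5]
t=38-46: P1@Q2 runs 8, rem=0, completes. Q0=[] Q1=[] Q2=[P3,P4,P5]
t=46-50: P3@Q2 runs 4, rem=0, completes. Q0=[] Q1=[] Q2=[P4,P5]
t=50-57: P4@Q2 runs 7, rem=0, completes. Q0=[] Q1=[] Q2=[P5]
t=57-64: P5@Q2 runs 7, rem=0, completes. Q0=[] Q1=[] Q2=[]

Answer: P1(0-2) P2(2-4) P3(4-6) P4(6-8) P5(8-10) P2(10-12) P2(12-14) P2(14-16) P2(16-18) P1(18-23) P3(23-28) P4(28-33) P5(33-38) P1(38-46) P3(46-50) P4(50-57) P5(57-64)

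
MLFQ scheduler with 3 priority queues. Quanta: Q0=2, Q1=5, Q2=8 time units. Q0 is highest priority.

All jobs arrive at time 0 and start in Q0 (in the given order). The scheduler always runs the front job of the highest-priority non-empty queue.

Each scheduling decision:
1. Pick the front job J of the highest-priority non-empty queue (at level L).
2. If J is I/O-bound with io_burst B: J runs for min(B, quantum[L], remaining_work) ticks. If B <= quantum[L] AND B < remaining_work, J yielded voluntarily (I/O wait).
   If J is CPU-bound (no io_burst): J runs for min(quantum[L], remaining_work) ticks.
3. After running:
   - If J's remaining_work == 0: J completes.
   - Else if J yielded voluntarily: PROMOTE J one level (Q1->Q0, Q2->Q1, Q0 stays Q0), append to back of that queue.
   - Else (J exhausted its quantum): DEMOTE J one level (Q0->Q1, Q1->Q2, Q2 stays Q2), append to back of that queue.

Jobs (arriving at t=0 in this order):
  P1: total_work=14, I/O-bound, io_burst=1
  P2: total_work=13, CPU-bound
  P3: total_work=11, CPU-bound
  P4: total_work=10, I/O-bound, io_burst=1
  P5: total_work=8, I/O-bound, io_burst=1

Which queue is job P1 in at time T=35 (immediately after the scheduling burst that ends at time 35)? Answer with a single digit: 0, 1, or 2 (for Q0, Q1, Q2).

t=0-1: P1@Q0 runs 1, rem=13, I/O yield, promote→Q0. Q0=[P2,P3,P4,P5,P1] Q1=[] Q2=[]
t=1-3: P2@Q0 runs 2, rem=11, quantum used, demote→Q1. Q0=[P3,P4,P5,P1] Q1=[P2] Q2=[]
t=3-5: P3@Q0 runs 2, rem=9, quantum used, demote→Q1. Q0=[P4,P5,P1] Q1=[P2,P3] Q2=[]
t=5-6: P4@Q0 runs 1, rem=9, I/O yield, promote→Q0. Q0=[P5,P1,P4] Q1=[P2,P3] Q2=[]
t=6-7: P5@Q0 runs 1, rem=7, I/O yield, promote→Q0. Q0=[P1,P4,P5] Q1=[P2,P3] Q2=[]
t=7-8: P1@Q0 runs 1, rem=12, I/O yield, promote→Q0. Q0=[P4,P5,P1] Q1=[P2,P3] Q2=[]
t=8-9: P4@Q0 runs 1, rem=8, I/O yield, promote→Q0. Q0=[P5,P1,P4] Q1=[P2,P3] Q2=[]
t=9-10: P5@Q0 runs 1, rem=6, I/O yield, promote→Q0. Q0=[P1,P4,P5] Q1=[P2,P3] Q2=[]
t=10-11: P1@Q0 runs 1, rem=11, I/O yield, promote→Q0. Q0=[P4,P5,P1] Q1=[P2,P3] Q2=[]
t=11-12: P4@Q0 runs 1, rem=7, I/O yield, promote→Q0. Q0=[P5,P1,P4] Q1=[P2,P3] Q2=[]
t=12-13: P5@Q0 runs 1, rem=5, I/O yield, promote→Q0. Q0=[P1,P4,P5] Q1=[P2,P3] Q2=[]
t=13-14: P1@Q0 runs 1, rem=10, I/O yield, promote→Q0. Q0=[P4,P5,P1] Q1=[P2,P3] Q2=[]
t=14-15: P4@Q0 runs 1, rem=6, I/O yield, promote→Q0. Q0=[P5,P1,P4] Q1=[P2,P3] Q2=[]
t=15-16: P5@Q0 runs 1, rem=4, I/O yield, promote→Q0. Q0=[P1,P4,P5] Q1=[P2,P3] Q2=[]
t=16-17: P1@Q0 runs 1, rem=9, I/O yield, promote→Q0. Q0=[P4,P5,P1] Q1=[P2,P3] Q2=[]
t=17-18: P4@Q0 runs 1, rem=5, I/O yield, promote→Q0. Q0=[P5,P1,P4] Q1=[P2,P3] Q2=[]
t=18-19: P5@Q0 runs 1, rem=3, I/O yield, promote→Q0. Q0=[P1,P4,P5] Q1=[P2,P3] Q2=[]
t=19-20: P1@Q0 runs 1, rem=8, I/O yield, promote→Q0. Q0=[P4,P5,P1] Q1=[P2,P3] Q2=[]
t=20-21: P4@Q0 runs 1, rem=4, I/O yield, promote→Q0. Q0=[P5,P1,P4] Q1=[P2,P3] Q2=[]
t=21-22: P5@Q0 runs 1, rem=2, I/O yield, promote→Q0. Q0=[P1,P4,P5] Q1=[P2,P3] Q2=[]
t=22-23: P1@Q0 runs 1, rem=7, I/O yield, promote→Q0. Q0=[P4,P5,P1] Q1=[P2,P3] Q2=[]
t=23-24: P4@Q0 runs 1, rem=3, I/O yield, promote→Q0. Q0=[P5,P1,P4] Q1=[P2,P3] Q2=[]
t=24-25: P5@Q0 runs 1, rem=1, I/O yield, promote→Q0. Q0=[P1,P4,P5] Q1=[P2,P3] Q2=[]
t=25-26: P1@Q0 runs 1, rem=6, I/O yield, promote→Q0. Q0=[P4,P5,P1] Q1=[P2,P3] Q2=[]
t=26-27: P4@Q0 runs 1, rem=2, I/O yield, promote→Q0. Q0=[P5,P1,P4] Q1=[P2,P3] Q2=[]
t=27-28: P5@Q0 runs 1, rem=0, completes. Q0=[P1,P4] Q1=[P2,P3] Q2=[]
t=28-29: P1@Q0 runs 1, rem=5, I/O yield, promote→Q0. Q0=[P4,P1] Q1=[P2,P3] Q2=[]
t=29-30: P4@Q0 runs 1, rem=1, I/O yield, promote→Q0. Q0=[P1,P4] Q1=[P2,P3] Q2=[]
t=30-31: P1@Q0 runs 1, rem=4, I/O yield, promote→Q0. Q0=[P4,P1] Q1=[P2,P3] Q2=[]
t=31-32: P4@Q0 runs 1, rem=0, completes. Q0=[P1] Q1=[P2,P3] Q2=[]
t=32-33: P1@Q0 runs 1, rem=3, I/O yield, promote→Q0. Q0=[P1] Q1=[P2,P3] Q2=[]
t=33-34: P1@Q0 runs 1, rem=2, I/O yield, promote→Q0. Q0=[P1] Q1=[P2,P3] Q2=[]
t=34-35: P1@Q0 runs 1, rem=1, I/O yield, promote→Q0. Q0=[P1] Q1=[P2,P3] Q2=[]
t=35-36: P1@Q0 runs 1, rem=0, completes. Q0=[] Q1=[P2,P3] Q2=[]
t=36-41: P2@Q1 runs 5, rem=6, quantum used, demote→Q2. Q0=[] Q1=[P3] Q2=[P2]
t=41-46: P3@Q1 runs 5, rem=4, quantum used, demote→Q2. Q0=[] Q1=[] Q2=[P2,P3]
t=46-52: P2@Q2 runs 6, rem=0, completes. Q0=[] Q1=[] Q2=[P3]
t=52-56: P3@Q2 runs 4, rem=0, completes. Q0=[] Q1=[] Q2=[]

Answer: 0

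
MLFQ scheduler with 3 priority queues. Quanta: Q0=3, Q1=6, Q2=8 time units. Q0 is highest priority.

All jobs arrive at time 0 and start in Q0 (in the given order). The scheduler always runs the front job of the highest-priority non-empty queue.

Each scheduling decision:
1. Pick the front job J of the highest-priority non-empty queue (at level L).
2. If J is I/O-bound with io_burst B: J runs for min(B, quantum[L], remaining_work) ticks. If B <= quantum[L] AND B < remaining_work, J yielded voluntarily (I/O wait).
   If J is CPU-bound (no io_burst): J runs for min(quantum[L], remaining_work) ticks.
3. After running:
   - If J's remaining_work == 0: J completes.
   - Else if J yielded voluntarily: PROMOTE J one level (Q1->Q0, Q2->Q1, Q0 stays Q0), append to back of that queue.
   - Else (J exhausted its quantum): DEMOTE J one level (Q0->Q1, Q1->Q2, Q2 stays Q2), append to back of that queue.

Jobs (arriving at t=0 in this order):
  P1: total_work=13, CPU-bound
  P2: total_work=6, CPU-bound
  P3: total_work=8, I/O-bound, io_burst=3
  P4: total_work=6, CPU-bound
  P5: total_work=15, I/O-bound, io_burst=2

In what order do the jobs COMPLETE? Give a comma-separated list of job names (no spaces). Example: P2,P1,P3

t=0-3: P1@Q0 runs 3, rem=10, quantum used, demote→Q1. Q0=[P2,P3,P4,P5] Q1=[P1] Q2=[]
t=3-6: P2@Q0 runs 3, rem=3, quantum used, demote→Q1. Q0=[P3,P4,P5] Q1=[P1,P2] Q2=[]
t=6-9: P3@Q0 runs 3, rem=5, I/O yield, promote→Q0. Q0=[P4,P5,P3] Q1=[P1,P2] Q2=[]
t=9-12: P4@Q0 runs 3, rem=3, quantum used, demote→Q1. Q0=[P5,P3] Q1=[P1,P2,P4] Q2=[]
t=12-14: P5@Q0 runs 2, rem=13, I/O yield, promote→Q0. Q0=[P3,P5] Q1=[P1,P2,P4] Q2=[]
t=14-17: P3@Q0 runs 3, rem=2, I/O yield, promote→Q0. Q0=[P5,P3] Q1=[P1,P2,P4] Q2=[]
t=17-19: P5@Q0 runs 2, rem=11, I/O yield, promote→Q0. Q0=[P3,P5] Q1=[P1,P2,P4] Q2=[]
t=19-21: P3@Q0 runs 2, rem=0, completes. Q0=[P5] Q1=[P1,P2,P4] Q2=[]
t=21-23: P5@Q0 runs 2, rem=9, I/O yield, promote→Q0. Q0=[P5] Q1=[P1,P2,P4] Q2=[]
t=23-25: P5@Q0 runs 2, rem=7, I/O yield, promote→Q0. Q0=[P5] Q1=[P1,P2,P4] Q2=[]
t=25-27: P5@Q0 runs 2, rem=5, I/O yield, promote→Q0. Q0=[P5] Q1=[P1,P2,P4] Q2=[]
t=27-29: P5@Q0 runs 2, rem=3, I/O yield, promote→Q0. Q0=[P5] Q1=[P1,P2,P4] Q2=[]
t=29-31: P5@Q0 runs 2, rem=1, I/O yield, promote→Q0. Q0=[P5] Q1=[P1,P2,P4] Q2=[]
t=31-32: P5@Q0 runs 1, rem=0, completes. Q0=[] Q1=[P1,P2,P4] Q2=[]
t=32-38: P1@Q1 runs 6, rem=4, quantum used, demote→Q2. Q0=[] Q1=[P2,P4] Q2=[P1]
t=38-41: P2@Q1 runs 3, rem=0, completes. Q0=[] Q1=[P4] Q2=[P1]
t=41-44: P4@Q1 runs 3, rem=0, completes. Q0=[] Q1=[] Q2=[P1]
t=44-48: P1@Q2 runs 4, rem=0, completes. Q0=[] Q1=[] Q2=[]

Answer: P3,P5,P2,P4,P1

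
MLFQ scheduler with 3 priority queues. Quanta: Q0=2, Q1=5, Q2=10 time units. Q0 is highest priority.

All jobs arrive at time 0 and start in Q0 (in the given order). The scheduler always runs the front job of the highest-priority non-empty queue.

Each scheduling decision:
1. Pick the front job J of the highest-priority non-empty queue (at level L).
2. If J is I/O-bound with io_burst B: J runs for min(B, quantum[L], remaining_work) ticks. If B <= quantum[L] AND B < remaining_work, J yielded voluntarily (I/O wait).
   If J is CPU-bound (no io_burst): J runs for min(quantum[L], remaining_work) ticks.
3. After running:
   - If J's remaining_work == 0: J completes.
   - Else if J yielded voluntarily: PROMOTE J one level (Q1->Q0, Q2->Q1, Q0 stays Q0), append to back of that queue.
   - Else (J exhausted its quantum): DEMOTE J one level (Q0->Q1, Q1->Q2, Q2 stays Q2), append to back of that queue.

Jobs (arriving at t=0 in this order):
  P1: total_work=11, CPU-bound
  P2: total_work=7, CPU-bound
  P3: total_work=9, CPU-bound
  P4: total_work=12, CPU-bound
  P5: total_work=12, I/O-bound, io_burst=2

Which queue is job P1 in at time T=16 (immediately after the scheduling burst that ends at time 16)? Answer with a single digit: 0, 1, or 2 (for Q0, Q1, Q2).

t=0-2: P1@Q0 runs 2, rem=9, quantum used, demote→Q1. Q0=[P2,P3,P4,P5] Q1=[P1] Q2=[]
t=2-4: P2@Q0 runs 2, rem=5, quantum used, demote→Q1. Q0=[P3,P4,P5] Q1=[P1,P2] Q2=[]
t=4-6: P3@Q0 runs 2, rem=7, quantum used, demote→Q1. Q0=[P4,P5] Q1=[P1,P2,P3] Q2=[]
t=6-8: P4@Q0 runs 2, rem=10, quantum used, demote→Q1. Q0=[P5] Q1=[P1,P2,P3,P4] Q2=[]
t=8-10: P5@Q0 runs 2, rem=10, I/O yield, promote→Q0. Q0=[P5] Q1=[P1,P2,P3,P4] Q2=[]
t=10-12: P5@Q0 runs 2, rem=8, I/O yield, promote→Q0. Q0=[P5] Q1=[P1,P2,P3,P4] Q2=[]
t=12-14: P5@Q0 runs 2, rem=6, I/O yield, promote→Q0. Q0=[P5] Q1=[P1,P2,P3,P4] Q2=[]
t=14-16: P5@Q0 runs 2, rem=4, I/O yield, promote→Q0. Q0=[P5] Q1=[P1,P2,P3,P4] Q2=[]
t=16-18: P5@Q0 runs 2, rem=2, I/O yield, promote→Q0. Q0=[P5] Q1=[P1,P2,P3,P4] Q2=[]
t=18-20: P5@Q0 runs 2, rem=0, completes. Q0=[] Q1=[P1,P2,P3,P4] Q2=[]
t=20-25: P1@Q1 runs 5, rem=4, quantum used, demote→Q2. Q0=[] Q1=[P2,P3,P4] Q2=[P1]
t=25-30: P2@Q1 runs 5, rem=0, completes. Q0=[] Q1=[P3,P4] Q2=[P1]
t=30-35: P3@Q1 runs 5, rem=2, quantum used, demote→Q2. Q0=[] Q1=[P4] Q2=[P1,P3]
t=35-40: P4@Q1 runs 5, rem=5, quantum used, demote→Q2. Q0=[] Q1=[] Q2=[P1,P3,P4]
t=40-44: P1@Q2 runs 4, rem=0, completes. Q0=[] Q1=[] Q2=[P3,P4]
t=44-46: P3@Q2 runs 2, rem=0, completes. Q0=[] Q1=[] Q2=[P4]
t=46-51: P4@Q2 runs 5, rem=0, completes. Q0=[] Q1=[] Q2=[]

Answer: 1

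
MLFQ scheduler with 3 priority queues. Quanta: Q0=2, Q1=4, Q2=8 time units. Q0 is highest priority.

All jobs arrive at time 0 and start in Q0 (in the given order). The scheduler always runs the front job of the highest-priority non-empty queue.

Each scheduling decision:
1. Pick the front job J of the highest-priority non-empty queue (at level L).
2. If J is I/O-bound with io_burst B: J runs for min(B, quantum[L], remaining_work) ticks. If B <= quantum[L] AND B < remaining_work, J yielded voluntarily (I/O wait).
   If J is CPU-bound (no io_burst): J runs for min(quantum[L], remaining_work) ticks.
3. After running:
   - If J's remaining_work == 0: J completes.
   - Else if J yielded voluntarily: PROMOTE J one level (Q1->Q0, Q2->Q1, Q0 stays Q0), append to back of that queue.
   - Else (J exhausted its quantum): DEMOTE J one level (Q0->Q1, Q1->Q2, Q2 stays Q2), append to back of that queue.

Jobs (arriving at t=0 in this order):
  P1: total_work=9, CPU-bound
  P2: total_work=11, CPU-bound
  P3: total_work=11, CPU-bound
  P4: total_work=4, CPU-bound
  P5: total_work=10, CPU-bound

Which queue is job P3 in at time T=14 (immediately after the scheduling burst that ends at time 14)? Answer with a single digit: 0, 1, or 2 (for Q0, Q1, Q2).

t=0-2: P1@Q0 runs 2, rem=7, quantum used, demote→Q1. Q0=[P2,P3,P4,P5] Q1=[P1] Q2=[]
t=2-4: P2@Q0 runs 2, rem=9, quantum used, demote→Q1. Q0=[P3,P4,P5] Q1=[P1,P2] Q2=[]
t=4-6: P3@Q0 runs 2, rem=9, quantum used, demote→Q1. Q0=[P4,P5] Q1=[P1,P2,P3] Q2=[]
t=6-8: P4@Q0 runs 2, rem=2, quantum used, demote→Q1. Q0=[P5] Q1=[P1,P2,P3,P4] Q2=[]
t=8-10: P5@Q0 runs 2, rem=8, quantum used, demote→Q1. Q0=[] Q1=[P1,P2,P3,P4,P5] Q2=[]
t=10-14: P1@Q1 runs 4, rem=3, quantum used, demote→Q2. Q0=[] Q1=[P2,P3,P4,P5] Q2=[P1]
t=14-18: P2@Q1 runs 4, rem=5, quantum used, demote→Q2. Q0=[] Q1=[P3,P4,P5] Q2=[P1,P2]
t=18-22: P3@Q1 runs 4, rem=5, quantum used, demote→Q2. Q0=[] Q1=[P4,P5] Q2=[P1,P2,P3]
t=22-24: P4@Q1 runs 2, rem=0, completes. Q0=[] Q1=[P5] Q2=[P1,P2,P3]
t=24-28: P5@Q1 runs 4, rem=4, quantum used, demote→Q2. Q0=[] Q1=[] Q2=[P1,P2,P3,P5]
t=28-31: P1@Q2 runs 3, rem=0, completes. Q0=[] Q1=[] Q2=[P2,P3,P5]
t=31-36: P2@Q2 runs 5, rem=0, completes. Q0=[] Q1=[] Q2=[P3,P5]
t=36-41: P3@Q2 runs 5, rem=0, completes. Q0=[] Q1=[] Q2=[P5]
t=41-45: P5@Q2 runs 4, rem=0, completes. Q0=[] Q1=[] Q2=[]

Answer: 1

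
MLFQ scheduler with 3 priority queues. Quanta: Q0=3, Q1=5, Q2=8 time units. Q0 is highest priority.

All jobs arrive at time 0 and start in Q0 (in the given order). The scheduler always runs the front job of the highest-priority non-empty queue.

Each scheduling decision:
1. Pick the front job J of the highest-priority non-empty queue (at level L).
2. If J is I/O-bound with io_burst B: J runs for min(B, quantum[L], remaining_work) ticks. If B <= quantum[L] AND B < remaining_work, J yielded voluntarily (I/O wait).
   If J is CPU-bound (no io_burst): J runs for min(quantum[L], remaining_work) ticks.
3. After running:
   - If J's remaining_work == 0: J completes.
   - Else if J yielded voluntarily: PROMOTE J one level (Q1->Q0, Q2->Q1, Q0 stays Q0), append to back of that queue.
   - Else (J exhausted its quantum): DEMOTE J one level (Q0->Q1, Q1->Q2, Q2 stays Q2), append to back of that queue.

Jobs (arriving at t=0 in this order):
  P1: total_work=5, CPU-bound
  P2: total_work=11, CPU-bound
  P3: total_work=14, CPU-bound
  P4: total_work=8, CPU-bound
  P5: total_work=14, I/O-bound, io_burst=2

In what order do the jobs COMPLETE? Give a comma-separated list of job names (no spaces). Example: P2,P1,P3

t=0-3: P1@Q0 runs 3, rem=2, quantum used, demote→Q1. Q0=[P2,P3,P4,P5] Q1=[P1] Q2=[]
t=3-6: P2@Q0 runs 3, rem=8, quantum used, demote→Q1. Q0=[P3,P4,P5] Q1=[P1,P2] Q2=[]
t=6-9: P3@Q0 runs 3, rem=11, quantum used, demote→Q1. Q0=[P4,P5] Q1=[P1,P2,P3] Q2=[]
t=9-12: P4@Q0 runs 3, rem=5, quantum used, demote→Q1. Q0=[P5] Q1=[P1,P2,P3,P4] Q2=[]
t=12-14: P5@Q0 runs 2, rem=12, I/O yield, promote→Q0. Q0=[P5] Q1=[P1,P2,P3,P4] Q2=[]
t=14-16: P5@Q0 runs 2, rem=10, I/O yield, promote→Q0. Q0=[P5] Q1=[P1,P2,P3,P4] Q2=[]
t=16-18: P5@Q0 runs 2, rem=8, I/O yield, promote→Q0. Q0=[P5] Q1=[P1,P2,P3,P4] Q2=[]
t=18-20: P5@Q0 runs 2, rem=6, I/O yield, promote→Q0. Q0=[P5] Q1=[P1,P2,P3,P4] Q2=[]
t=20-22: P5@Q0 runs 2, rem=4, I/O yield, promote→Q0. Q0=[P5] Q1=[P1,P2,P3,P4] Q2=[]
t=22-24: P5@Q0 runs 2, rem=2, I/O yield, promote→Q0. Q0=[P5] Q1=[P1,P2,P3,P4] Q2=[]
t=24-26: P5@Q0 runs 2, rem=0, completes. Q0=[] Q1=[P1,P2,P3,P4] Q2=[]
t=26-28: P1@Q1 runs 2, rem=0, completes. Q0=[] Q1=[P2,P3,P4] Q2=[]
t=28-33: P2@Q1 runs 5, rem=3, quantum used, demote→Q2. Q0=[] Q1=[P3,P4] Q2=[P2]
t=33-38: P3@Q1 runs 5, rem=6, quantum used, demote→Q2. Q0=[] Q1=[P4] Q2=[P2,P3]
t=38-43: P4@Q1 runs 5, rem=0, completes. Q0=[] Q1=[] Q2=[P2,P3]
t=43-46: P2@Q2 runs 3, rem=0, completes. Q0=[] Q1=[] Q2=[P3]
t=46-52: P3@Q2 runs 6, rem=0, completes. Q0=[] Q1=[] Q2=[]

Answer: P5,P1,P4,P2,P3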